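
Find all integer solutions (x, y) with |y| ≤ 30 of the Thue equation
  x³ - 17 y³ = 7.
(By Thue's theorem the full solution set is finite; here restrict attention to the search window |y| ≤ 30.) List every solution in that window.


The equation is x³ - 17y³ = 7. For fixed y, x³ = 17·y³ + 7, so a solution requires the RHS to be a perfect cube.
Strategy: iterate y from -30 to 30, compute RHS = 17·y³ + 7, and check whether it is a (positive or negative) perfect cube.
Check small values of y:
  y = 0: RHS = 7 is not a perfect cube.
  y = 1: RHS = 24 is not a perfect cube.
  y = -1: RHS = -10 is not a perfect cube.
  y = 2: RHS = 143 is not a perfect cube.
  y = -2: RHS = -129 is not a perfect cube.
  y = 3: RHS = 466 is not a perfect cube.
  y = -3: RHS = -452 is not a perfect cube.
Continuing the search up to |y| = 30 finds no solutions either.
No (x, y) in the scanned range satisfies the equation.

No integer solutions with |y| ≤ 30.


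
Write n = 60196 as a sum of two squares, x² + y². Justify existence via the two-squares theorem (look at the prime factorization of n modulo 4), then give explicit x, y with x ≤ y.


Step 1: Factor n = 60196 = 2^2 · 101 · 149.
Step 2: Check the mod-4 condition on each prime factor: 2 = 2 (special); 101 ≡ 1 (mod 4), exponent 1; 149 ≡ 1 (mod 4), exponent 1.
All primes ≡ 3 (mod 4) appear to even exponent (or don't appear), so by the two-squares theorem n IS expressible as a sum of two squares.
Step 3: Build a representation. Group n = k² · m with k = 2 and m = 101 · 149 = 15049 (a product of primes ≡ 1 (mod 4)); a representation of m scales to one of n via (k·x)² + (k·y)² = k²(x² + y²). Each prime p ≡ 1 (mod 4) is itself a sum of two squares; find a² by testing p − a² for a perfect square:
  101: 101 − 1² = 100 = 10² ⇒ 101 = 1² + 10².
  149: 149 − 1² = 148, 149 − 2² = 145, 149 − 3² = 140, 149 − 4² = 133, 149 − 5² = 124, 149 − 6² = 113, 149 − 7² = 100 = 10² ⇒ 149 = 7² + 10².
  Combine using the Brahmagupta–Fibonacci identity (a² + b²)(c² + d²) = (ac − bd)² + (ad + bc)² = (ac + bd)² + (ad − bc)²:
  101 · 149 = 15049: from (1² + 10²)(7² + 10²), take (1·7 − 10·10, 1·10 + 10·7) = (7 − 100, 10 + 70) = (-93, 80); dropping signs (only squares matter) gives (93, 80); check 93² + 80² = 8649 + 6400 = 15049 ✓.
  Scale by k = 2: (2·93, 2·80) = (186, 160).
Step 4: Order so x ≤ y and verify: 160² + 186² = 25600 + 34596 = 60196 = n. ✓

n = 60196 = 160² + 186² (one valid representation with x ≤ y).


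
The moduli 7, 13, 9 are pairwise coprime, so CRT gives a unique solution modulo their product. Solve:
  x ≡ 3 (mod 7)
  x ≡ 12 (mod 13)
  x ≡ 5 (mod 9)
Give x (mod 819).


Moduli 7, 13, 9 are pairwise coprime; by CRT there is a unique solution modulo M = 7 · 13 · 9 = 819.
Solve pairwise, accumulating the modulus:
  Start with x ≡ 3 (mod 7).
  Combine with x ≡ 12 (mod 13): since gcd(7, 13) = 1, we get a unique residue mod 91.
    Write x = 3 + 7·t and substitute into x ≡ 12 (mod 13): 7·t ≡ 12 − 3 = 9 (mod 13).
    The inverse of 7 mod 13 is 2 (since 7·2 = 14 = 1·13 + 1), so t ≡ 2·9 = 18 ≡ 5 (mod 13).
    Then x = 3 + 7·5 = 38, valid modulo lcm(7, 13) = 91: x ≡ 38 (mod 91).
  Combine with x ≡ 5 (mod 9): since gcd(91, 9) = 1, we get a unique residue mod 819.
    Write x = 38 + 91·t and substitute into x ≡ 5 (mod 9): 91·t ≡ 5 − 38 = -33 (mod 9).
    Reduce coefficients mod 9: 1·t ≡ 3 (mod 9).
    So t ≡ 3 (mod 9).
    Then x = 38 + 91·3 = 311, valid modulo lcm(91, 9) = 819: x ≡ 311 (mod 819).
Verify: 311 mod 7 = 3 ✓, 311 mod 13 = 12 ✓, 311 mod 9 = 5 ✓.

x ≡ 311 (mod 819).


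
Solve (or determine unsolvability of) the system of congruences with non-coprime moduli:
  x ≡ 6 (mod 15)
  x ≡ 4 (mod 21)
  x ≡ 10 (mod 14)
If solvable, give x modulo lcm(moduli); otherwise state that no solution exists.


Moduli 15, 21, 14 are not pairwise coprime, so CRT works modulo lcm(m_i) when all pairwise compatibility conditions hold.
Pairwise compatibility: gcd(m_i, m_j) must divide a_i - a_j for every pair.
Merge one congruence at a time:
  Start: x ≡ 6 (mod 15).
  Combine with x ≡ 4 (mod 21): gcd(15, 21) = 3, and 4 - 6 = -2 is NOT divisible by 3.
    ⇒ system is inconsistent (no integer solution).

No solution (the system is inconsistent).


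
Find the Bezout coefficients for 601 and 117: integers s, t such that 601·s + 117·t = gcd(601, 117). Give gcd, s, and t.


Euclidean algorithm on (601, 117) — divide until remainder is 0:
  601 = 5 · 117 + 16
  117 = 7 · 16 + 5
  16 = 3 · 5 + 1
  5 = 5 · 1 + 0
gcd(601, 117) = 1.
Track Bezout coefficients alongside the remainders: start with r₀ = 601 = a·1 + b·0 (s = 1, t = 0) and r₁ = 117 = a·0 + b·1 (s = 0, t = 1); each new remainder r_{k+1} = r_{k-1} − q_k·r_k inherits s_{k+1} = s_{k-1} − q_k·s_k, t_{k+1} = t_{k-1} − q_k·t_k, so r_k = a·s_k + b·t_k at every step:
  q = 5: r = 16, s = 1 − 5·0 = 1, t = 0 − 5·1 = -5  (check: 601·1 + 117·(-5) = 16)
  q = 7: r = 5, s = 0 − 7·1 = -7, t = 1 − 7·(-5) = 36  (check: 601·(-7) + 117·36 = 5)
  q = 3: r = 1, s = 1 − 3·(-7) = 22, t = -5 − 3·36 = -113  (check: 601·22 + 117·(-113) = 1)
The row with r = 1 (the gcd) gives the Bezout coefficients s = 22, t = -113.
Result: 601 · (22) + 117 · (-113) = 1.

gcd(601, 117) = 1; s = 22, t = -113 (check: 601·22 + 117·(-113) = 1).


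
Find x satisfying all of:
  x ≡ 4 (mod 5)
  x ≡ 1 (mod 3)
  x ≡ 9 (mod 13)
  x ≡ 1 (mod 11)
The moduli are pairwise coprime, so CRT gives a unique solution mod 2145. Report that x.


Product of moduli M = 5 · 3 · 13 · 11 = 2145.
Merge one congruence at a time:
  Start: x ≡ 4 (mod 5).
  Combine with x ≡ 1 (mod 3); new modulus lcm = 15.
    Write x = 4 + 5·t and substitute into x ≡ 1 (mod 3): 5·t ≡ 1 − 4 = -3 (mod 3).
    Reduce coefficients mod 3: 2·t ≡ 0 (mod 3).
    The inverse of 2 mod 3 is 2 (since 2·2 = 4 = 1·3 + 1), so t ≡ 2·0 = 0 ≡ 0 (mod 3).
    Then x = 4 + 5·0 = 4, valid modulo lcm(5, 3) = 15: x ≡ 4 (mod 15).
  Combine with x ≡ 9 (mod 13); new modulus lcm = 195.
    Write x = 4 + 15·t and substitute into x ≡ 9 (mod 13): 15·t ≡ 9 − 4 = 5 (mod 13).
    Reduce coefficients mod 13: 2·t ≡ 5 (mod 13).
    The inverse of 2 mod 13 is 7 (since 2·7 = 14 = 1·13 + 1), so t ≡ 7·5 = 35 ≡ 9 (mod 13).
    Then x = 4 + 15·9 = 139, valid modulo lcm(15, 13) = 195: x ≡ 139 (mod 195).
  Combine with x ≡ 1 (mod 11); new modulus lcm = 2145.
    Write x = 139 + 195·t and substitute into x ≡ 1 (mod 11): 195·t ≡ 1 − 139 = -138 (mod 11).
    Reduce coefficients mod 11: 8·t ≡ 5 (mod 11).
    The inverse of 8 mod 11 is 7 (since 8·7 = 56 = 5·11 + 1), so t ≡ 7·5 = 35 ≡ 2 (mod 11).
    Then x = 139 + 195·2 = 529, valid modulo lcm(195, 11) = 2145: x ≡ 529 (mod 2145).
Verify against each original: 529 mod 5 = 4, 529 mod 3 = 1, 529 mod 13 = 9, 529 mod 11 = 1.

x ≡ 529 (mod 2145).


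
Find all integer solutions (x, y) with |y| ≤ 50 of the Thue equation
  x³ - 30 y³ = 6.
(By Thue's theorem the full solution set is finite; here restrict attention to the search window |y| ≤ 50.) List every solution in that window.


The equation is x³ - 30y³ = 6. For fixed y, x³ = 30·y³ + 6, so a solution requires the RHS to be a perfect cube.
Strategy: iterate y from -50 to 50, compute RHS = 30·y³ + 6, and check whether it is a (positive or negative) perfect cube.
Check small values of y:
  y = 0: RHS = 6 is not a perfect cube.
  y = 1: RHS = 36 is not a perfect cube.
  y = -1: RHS = -24 is not a perfect cube.
  y = 2: RHS = 246 is not a perfect cube.
  y = -2: RHS = -234 is not a perfect cube.
  y = 3: RHS = 816 is not a perfect cube.
  y = -3: RHS = -804 is not a perfect cube.
Continuing the search up to |y| = 50 finds no solutions either.
No (x, y) in the scanned range satisfies the equation.

No integer solutions with |y| ≤ 50.


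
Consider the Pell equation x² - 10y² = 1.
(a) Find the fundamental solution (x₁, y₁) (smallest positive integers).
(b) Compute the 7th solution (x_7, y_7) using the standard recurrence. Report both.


Step 1: Find the fundamental solution (x₁, y₁) of x² - 10y² = 1.
  Expand √10 as a continued fraction. a₀ = ⌊√10⌋ = 3; iterate m_{k+1} = d_k·a_k − m_k, d_{k+1} = (10 − m_{k+1}²)/d_k, a_{k+1} = ⌊(a₀ + m_{k+1})/d_{k+1}⌋ (starting m₀ = 0, d₀ = 1), with convergents p_k = a_k·p_{k-1} + p_{k-2}, q_k = a_k·q_{k-1} + q_{k-2} (p₋₁ = 1, q₋₁ = 0):
  k = 0: a₀ = 3; p₀/q₀ = 3/1; p₀² − 10·q₀² = 9 − 10 = -1.
  k = 1: m = 3, d = 1, a = ⌊(3 + 3)/1⌋ = 6; p/q = (6·3 + 1)/(6·1 + 0) = 19/6; p² − 10·q² = 361 − 360 = 1.
  The first convergent with p² − 10·q² = 1 gives the fundamental solution (x₁, y₁) = (19, 6).
Step 2: Apply the recurrence (x_{n+1}, y_{n+1}) = (x₁x_n + 10y₁y_n, x₁y_n + y₁x_n) repeatedly.
  From (x_1, y_1) = (19, 6): x_2 = 19·19 + 10·6·6 = 721; y_2 = 19·6 + 6·19 = 228.
  From (x_2, y_2) = (721, 228): x_3 = 19·721 + 10·6·228 = 27379; y_3 = 19·228 + 6·721 = 8658.
  From (x_3, y_3) = (27379, 8658): x_4 = 19·27379 + 10·6·8658 = 1039681; y_4 = 19·8658 + 6·27379 = 328776.
  From (x_4, y_4) = (1039681, 328776): x_5 = 19·1039681 + 10·6·328776 = 39480499; y_5 = 19·328776 + 6·1039681 = 12484830.
  From (x_5, y_5) = (39480499, 12484830): x_6 = 19·39480499 + 10·6·12484830 = 1499219281; y_6 = 19·12484830 + 6·39480499 = 474094764.
  From (x_6, y_6) = (1499219281, 474094764): x_7 = 19·1499219281 + 10·6·474094764 = 56930852179; y_7 = 19·474094764 + 6·1499219281 = 18003116202.
Step 3: Verify x_7² - 10·y_7² = 3241121929827149048041 - 3241121929827149048040 = 1 (should be 1). ✓

(x_1, y_1) = (19, 6); (x_7, y_7) = (56930852179, 18003116202).


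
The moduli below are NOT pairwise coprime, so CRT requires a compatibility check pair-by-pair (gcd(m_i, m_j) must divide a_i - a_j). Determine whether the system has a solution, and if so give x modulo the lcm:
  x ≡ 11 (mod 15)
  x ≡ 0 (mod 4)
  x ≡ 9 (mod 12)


Moduli 15, 4, 12 are not pairwise coprime, so CRT works modulo lcm(m_i) when all pairwise compatibility conditions hold.
Pairwise compatibility: gcd(m_i, m_j) must divide a_i - a_j for every pair.
Merge one congruence at a time:
  Start: x ≡ 11 (mod 15).
  Combine with x ≡ 0 (mod 4): gcd(15, 4) = 1; 0 - 11 = -11, which IS divisible by 1, so compatible.
    Write x = 11 + 15·t and substitute into x ≡ 0 (mod 4): 15·t ≡ 0 − 11 = -11 (mod 4).
    Reduce coefficients mod 4: 3·t ≡ 1 (mod 4).
    The inverse of 3 mod 4 is 3 (since 3·3 = 9 = 2·4 + 1), so t ≡ 3·1 = 3 ≡ 3 (mod 4).
    Then x = 11 + 15·3 = 56, valid modulo lcm(15, 4) = 60: x ≡ 56 (mod 60).
  Combine with x ≡ 9 (mod 12): gcd(60, 12) = 12, and 9 - 56 = -47 is NOT divisible by 12.
    ⇒ system is inconsistent (no integer solution).

No solution (the system is inconsistent).


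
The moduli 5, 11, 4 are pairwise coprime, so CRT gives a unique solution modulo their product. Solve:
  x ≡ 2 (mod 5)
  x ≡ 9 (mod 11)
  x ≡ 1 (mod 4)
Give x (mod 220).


Moduli 5, 11, 4 are pairwise coprime; by CRT there is a unique solution modulo M = 5 · 11 · 4 = 220.
Solve pairwise, accumulating the modulus:
  Start with x ≡ 2 (mod 5).
  Combine with x ≡ 9 (mod 11): since gcd(5, 11) = 1, we get a unique residue mod 55.
    Write x = 2 + 5·t and substitute into x ≡ 9 (mod 11): 5·t ≡ 9 − 2 = 7 (mod 11).
    The inverse of 5 mod 11 is 9 (since 5·9 = 45 = 4·11 + 1), so t ≡ 9·7 = 63 ≡ 8 (mod 11).
    Then x = 2 + 5·8 = 42, valid modulo lcm(5, 11) = 55: x ≡ 42 (mod 55).
  Combine with x ≡ 1 (mod 4): since gcd(55, 4) = 1, we get a unique residue mod 220.
    Write x = 42 + 55·t and substitute into x ≡ 1 (mod 4): 55·t ≡ 1 − 42 = -41 (mod 4).
    Reduce coefficients mod 4: 3·t ≡ 3 (mod 4).
    The inverse of 3 mod 4 is 3 (since 3·3 = 9 = 2·4 + 1), so t ≡ 3·3 = 9 ≡ 1 (mod 4).
    Then x = 42 + 55·1 = 97, valid modulo lcm(55, 4) = 220: x ≡ 97 (mod 220).
Verify: 97 mod 5 = 2 ✓, 97 mod 11 = 9 ✓, 97 mod 4 = 1 ✓.

x ≡ 97 (mod 220).


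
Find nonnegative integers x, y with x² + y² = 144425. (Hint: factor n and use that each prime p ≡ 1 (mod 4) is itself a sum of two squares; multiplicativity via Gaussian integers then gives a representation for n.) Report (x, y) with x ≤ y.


Step 1: Factor n = 144425 = 5^2 · 53 · 109.
Step 2: Check the mod-4 condition on each prime factor: 5 ≡ 1 (mod 4), exponent 2; 53 ≡ 1 (mod 4), exponent 1; 109 ≡ 1 (mod 4), exponent 1.
All primes ≡ 3 (mod 4) appear to even exponent (or don't appear), so by the two-squares theorem n IS expressible as a sum of two squares.
Step 3: Build a representation. Group n = k² · m with k = 5 and m = 53 · 109 = 5777 (a product of primes ≡ 1 (mod 4)); a representation of m scales to one of n via (k·x)² + (k·y)² = k²(x² + y²). Each prime p ≡ 1 (mod 4) is itself a sum of two squares; find a² by testing p − a² for a perfect square:
  53: 53 − 1² = 52, 53 − 2² = 49 = 7² ⇒ 53 = 2² + 7².
  109: 109 − 1² = 108, 109 − 2² = 105, 109 − 3² = 100 = 10² ⇒ 109 = 3² + 10².
  Combine using the Brahmagupta–Fibonacci identity (a² + b²)(c² + d²) = (ac − bd)² + (ad + bc)² = (ac + bd)² + (ad − bc)²:
  53 · 109 = 5777: from (2² + 7²)(3² + 10²), take (2·3 − 7·10, 2·10 + 7·3) = (6 − 70, 20 + 21) = (-64, 41); dropping signs (only squares matter) gives (64, 41); check 64² + 41² = 4096 + 1681 = 5777 ✓.
  Scale by k = 5: (5·64, 5·41) = (320, 205).
Step 4: Order so x ≤ y and verify: 205² + 320² = 42025 + 102400 = 144425 = n. ✓

n = 144425 = 205² + 320² (one valid representation with x ≤ y).


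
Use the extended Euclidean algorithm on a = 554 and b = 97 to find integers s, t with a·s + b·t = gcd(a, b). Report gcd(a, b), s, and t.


Euclidean algorithm on (554, 97) — divide until remainder is 0:
  554 = 5 · 97 + 69
  97 = 1 · 69 + 28
  69 = 2 · 28 + 13
  28 = 2 · 13 + 2
  13 = 6 · 2 + 1
  2 = 2 · 1 + 0
gcd(554, 97) = 1.
Track Bezout coefficients alongside the remainders: start with r₀ = 554 = a·1 + b·0 (s = 1, t = 0) and r₁ = 97 = a·0 + b·1 (s = 0, t = 1); each new remainder r_{k+1} = r_{k-1} − q_k·r_k inherits s_{k+1} = s_{k-1} − q_k·s_k, t_{k+1} = t_{k-1} − q_k·t_k, so r_k = a·s_k + b·t_k at every step:
  q = 5: r = 69, s = 1 − 5·0 = 1, t = 0 − 5·1 = -5  (check: 554·1 + 97·(-5) = 69)
  q = 1: r = 28, s = 0 − 1·1 = -1, t = 1 − 1·(-5) = 6  (check: 554·(-1) + 97·6 = 28)
  q = 2: r = 13, s = 1 − 2·(-1) = 3, t = -5 − 2·6 = -17  (check: 554·3 + 97·(-17) = 13)
  q = 2: r = 2, s = -1 − 2·3 = -7, t = 6 − 2·(-17) = 40  (check: 554·(-7) + 97·40 = 2)
  q = 6: r = 1, s = 3 − 6·(-7) = 45, t = -17 − 6·40 = -257  (check: 554·45 + 97·(-257) = 1)
The row with r = 1 (the gcd) gives the Bezout coefficients s = 45, t = -257.
Result: 554 · (45) + 97 · (-257) = 1.

gcd(554, 97) = 1; s = 45, t = -257 (check: 554·45 + 97·(-257) = 1).


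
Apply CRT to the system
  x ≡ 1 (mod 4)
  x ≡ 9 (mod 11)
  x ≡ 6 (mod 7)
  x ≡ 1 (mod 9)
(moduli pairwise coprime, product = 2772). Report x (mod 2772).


Product of moduli M = 4 · 11 · 7 · 9 = 2772.
Merge one congruence at a time:
  Start: x ≡ 1 (mod 4).
  Combine with x ≡ 9 (mod 11); new modulus lcm = 44.
    Write x = 1 + 4·t and substitute into x ≡ 9 (mod 11): 4·t ≡ 9 − 1 = 8 (mod 11).
    The inverse of 4 mod 11 is 3 (since 4·3 = 12 = 1·11 + 1), so t ≡ 3·8 = 24 ≡ 2 (mod 11).
    Then x = 1 + 4·2 = 9, valid modulo lcm(4, 11) = 44: x ≡ 9 (mod 44).
  Combine with x ≡ 6 (mod 7); new modulus lcm = 308.
    Write x = 9 + 44·t and substitute into x ≡ 6 (mod 7): 44·t ≡ 6 − 9 = -3 (mod 7).
    Reduce coefficients mod 7: 2·t ≡ 4 (mod 7).
    The inverse of 2 mod 7 is 4 (since 2·4 = 8 = 1·7 + 1), so t ≡ 4·4 = 16 ≡ 2 (mod 7).
    Then x = 9 + 44·2 = 97, valid modulo lcm(44, 7) = 308: x ≡ 97 (mod 308).
  Combine with x ≡ 1 (mod 9); new modulus lcm = 2772.
    Write x = 97 + 308·t and substitute into x ≡ 1 (mod 9): 308·t ≡ 1 − 97 = -96 (mod 9).
    Reduce coefficients mod 9: 2·t ≡ 3 (mod 9).
    The inverse of 2 mod 9 is 5 (since 2·5 = 10 = 1·9 + 1), so t ≡ 5·3 = 15 ≡ 6 (mod 9).
    Then x = 97 + 308·6 = 1945, valid modulo lcm(308, 9) = 2772: x ≡ 1945 (mod 2772).
Verify against each original: 1945 mod 4 = 1, 1945 mod 11 = 9, 1945 mod 7 = 6, 1945 mod 9 = 1.

x ≡ 1945 (mod 2772).


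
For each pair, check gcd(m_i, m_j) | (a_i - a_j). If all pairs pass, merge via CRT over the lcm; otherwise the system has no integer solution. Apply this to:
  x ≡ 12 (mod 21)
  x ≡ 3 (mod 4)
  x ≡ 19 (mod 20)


Moduli 21, 4, 20 are not pairwise coprime, so CRT works modulo lcm(m_i) when all pairwise compatibility conditions hold.
Pairwise compatibility: gcd(m_i, m_j) must divide a_i - a_j for every pair.
Merge one congruence at a time:
  Start: x ≡ 12 (mod 21).
  Combine with x ≡ 3 (mod 4): gcd(21, 4) = 1; 3 - 12 = -9, which IS divisible by 1, so compatible.
    Write x = 12 + 21·t and substitute into x ≡ 3 (mod 4): 21·t ≡ 3 − 12 = -9 (mod 4).
    Reduce coefficients mod 4: 1·t ≡ 3 (mod 4).
    So t ≡ 3 (mod 4).
    Then x = 12 + 21·3 = 75, valid modulo lcm(21, 4) = 84: x ≡ 75 (mod 84).
  Combine with x ≡ 19 (mod 20): gcd(84, 20) = 4; 19 - 75 = -56, which IS divisible by 4, so compatible.
    Write x = 75 + 84·t and substitute into x ≡ 19 (mod 20): 84·t ≡ 19 − 75 = -56 (mod 20).
    Divide the congruence (and modulus) by g = 4: 21·t ≡ -14 (mod 5).
    Reduce coefficients mod 5: 1·t ≡ 1 (mod 5).
    So t ≡ 1 (mod 5).
    Then x = 75 + 84·1 = 159, valid modulo lcm(84, 20) = 420: x ≡ 159 (mod 420).
Verify: 159 mod 21 = 12, 159 mod 4 = 3, 159 mod 20 = 19.

x ≡ 159 (mod 420).


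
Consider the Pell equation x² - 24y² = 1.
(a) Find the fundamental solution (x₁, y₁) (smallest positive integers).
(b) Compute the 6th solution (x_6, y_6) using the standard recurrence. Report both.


Step 1: Find the fundamental solution (x₁, y₁) of x² - 24y² = 1.
  Expand √24 as a continued fraction. a₀ = ⌊√24⌋ = 4; iterate m_{k+1} = d_k·a_k − m_k, d_{k+1} = (24 − m_{k+1}²)/d_k, a_{k+1} = ⌊(a₀ + m_{k+1})/d_{k+1}⌋ (starting m₀ = 0, d₀ = 1), with convergents p_k = a_k·p_{k-1} + p_{k-2}, q_k = a_k·q_{k-1} + q_{k-2} (p₋₁ = 1, q₋₁ = 0):
  k = 0: a₀ = 4; p₀/q₀ = 4/1; p₀² − 24·q₀² = 16 − 24 = -8.
  k = 1: m = 4, d = 8, a = ⌊(4 + 4)/8⌋ = 1; p/q = (1·4 + 1)/(1·1 + 0) = 5/1; p² − 24·q² = 25 − 24 = 1.
  The first convergent with p² − 24·q² = 1 gives the fundamental solution (x₁, y₁) = (5, 1).
Step 2: Apply the recurrence (x_{n+1}, y_{n+1}) = (x₁x_n + 24y₁y_n, x₁y_n + y₁x_n) repeatedly.
  From (x_1, y_1) = (5, 1): x_2 = 5·5 + 24·1·1 = 49; y_2 = 5·1 + 1·5 = 10.
  From (x_2, y_2) = (49, 10): x_3 = 5·49 + 24·1·10 = 485; y_3 = 5·10 + 1·49 = 99.
  From (x_3, y_3) = (485, 99): x_4 = 5·485 + 24·1·99 = 4801; y_4 = 5·99 + 1·485 = 980.
  From (x_4, y_4) = (4801, 980): x_5 = 5·4801 + 24·1·980 = 47525; y_5 = 5·980 + 1·4801 = 9701.
  From (x_5, y_5) = (47525, 9701): x_6 = 5·47525 + 24·1·9701 = 470449; y_6 = 5·9701 + 1·47525 = 96030.
Step 3: Verify x_6² - 24·y_6² = 221322261601 - 221322261600 = 1 (should be 1). ✓

(x_1, y_1) = (5, 1); (x_6, y_6) = (470449, 96030).


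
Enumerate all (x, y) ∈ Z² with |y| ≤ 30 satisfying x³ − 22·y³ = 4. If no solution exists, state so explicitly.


The equation is x³ - 22y³ = 4. For fixed y, x³ = 22·y³ + 4, so a solution requires the RHS to be a perfect cube.
Strategy: iterate y from -30 to 30, compute RHS = 22·y³ + 4, and check whether it is a (positive or negative) perfect cube.
Check small values of y:
  y = 0: RHS = 4 is not a perfect cube.
  y = 1: RHS = 26 is not a perfect cube.
  y = -1: RHS = -18 is not a perfect cube.
  y = 2: RHS = 180 is not a perfect cube.
  y = -2: RHS = -172 is not a perfect cube.
  y = 3: RHS = 598 is not a perfect cube.
  y = -3: RHS = -590 is not a perfect cube.
Continuing the search up to |y| = 30 finds no solutions either.
No (x, y) in the scanned range satisfies the equation.

No integer solutions with |y| ≤ 30.


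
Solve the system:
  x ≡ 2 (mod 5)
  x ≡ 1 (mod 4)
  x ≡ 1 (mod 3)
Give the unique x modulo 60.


Moduli 5, 4, 3 are pairwise coprime; by CRT there is a unique solution modulo M = 5 · 4 · 3 = 60.
Solve pairwise, accumulating the modulus:
  Start with x ≡ 2 (mod 5).
  Combine with x ≡ 1 (mod 4): since gcd(5, 4) = 1, we get a unique residue mod 20.
    Write x = 2 + 5·t and substitute into x ≡ 1 (mod 4): 5·t ≡ 1 − 2 = -1 (mod 4).
    Reduce coefficients mod 4: 1·t ≡ 3 (mod 4).
    So t ≡ 3 (mod 4).
    Then x = 2 + 5·3 = 17, valid modulo lcm(5, 4) = 20: x ≡ 17 (mod 20).
  Combine with x ≡ 1 (mod 3): since gcd(20, 3) = 1, we get a unique residue mod 60.
    Write x = 17 + 20·t and substitute into x ≡ 1 (mod 3): 20·t ≡ 1 − 17 = -16 (mod 3).
    Reduce coefficients mod 3: 2·t ≡ 2 (mod 3).
    The inverse of 2 mod 3 is 2 (since 2·2 = 4 = 1·3 + 1), so t ≡ 2·2 = 4 ≡ 1 (mod 3).
    Then x = 17 + 20·1 = 37, valid modulo lcm(20, 3) = 60: x ≡ 37 (mod 60).
Verify: 37 mod 5 = 2 ✓, 37 mod 4 = 1 ✓, 37 mod 3 = 1 ✓.

x ≡ 37 (mod 60).


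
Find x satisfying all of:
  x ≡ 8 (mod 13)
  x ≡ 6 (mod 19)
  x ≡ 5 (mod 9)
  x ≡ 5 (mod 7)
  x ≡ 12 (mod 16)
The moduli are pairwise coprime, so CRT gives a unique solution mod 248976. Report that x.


Product of moduli M = 13 · 19 · 9 · 7 · 16 = 248976.
Merge one congruence at a time:
  Start: x ≡ 8 (mod 13).
  Combine with x ≡ 6 (mod 19); new modulus lcm = 247.
    Write x = 8 + 13·t and substitute into x ≡ 6 (mod 19): 13·t ≡ 6 − 8 = -2 (mod 19).
    Reduce coefficients mod 19: 13·t ≡ 17 (mod 19).
    The inverse of 13 mod 19 is 3 (since 13·3 = 39 = 2·19 + 1), so t ≡ 3·17 = 51 ≡ 13 (mod 19).
    Then x = 8 + 13·13 = 177, valid modulo lcm(13, 19) = 247: x ≡ 177 (mod 247).
  Combine with x ≡ 5 (mod 9); new modulus lcm = 2223.
    Write x = 177 + 247·t and substitute into x ≡ 5 (mod 9): 247·t ≡ 5 − 177 = -172 (mod 9).
    Reduce coefficients mod 9: 4·t ≡ 8 (mod 9).
    The inverse of 4 mod 9 is 7 (since 4·7 = 28 = 3·9 + 1), so t ≡ 7·8 = 56 ≡ 2 (mod 9).
    Then x = 177 + 247·2 = 671, valid modulo lcm(247, 9) = 2223: x ≡ 671 (mod 2223).
  Combine with x ≡ 5 (mod 7); new modulus lcm = 15561.
    Write x = 671 + 2223·t and substitute into x ≡ 5 (mod 7): 2223·t ≡ 5 − 671 = -666 (mod 7).
    Reduce coefficients mod 7: 4·t ≡ 6 (mod 7).
    The inverse of 4 mod 7 is 2 (since 4·2 = 8 = 1·7 + 1), so t ≡ 2·6 = 12 ≡ 5 (mod 7).
    Then x = 671 + 2223·5 = 11786, valid modulo lcm(2223, 7) = 15561: x ≡ 11786 (mod 15561).
  Combine with x ≡ 12 (mod 16); new modulus lcm = 248976.
    Write x = 11786 + 15561·t and substitute into x ≡ 12 (mod 16): 15561·t ≡ 12 − 11786 = -11774 (mod 16).
    Reduce coefficients mod 16: 9·t ≡ 2 (mod 16).
    The inverse of 9 mod 16 is 9 (since 9·9 = 81 = 5·16 + 1), so t ≡ 9·2 = 18 ≡ 2 (mod 16).
    Then x = 11786 + 15561·2 = 42908, valid modulo lcm(15561, 16) = 248976: x ≡ 42908 (mod 248976).
Verify against each original: 42908 mod 13 = 8, 42908 mod 19 = 6, 42908 mod 9 = 5, 42908 mod 7 = 5, 42908 mod 16 = 12.

x ≡ 42908 (mod 248976).


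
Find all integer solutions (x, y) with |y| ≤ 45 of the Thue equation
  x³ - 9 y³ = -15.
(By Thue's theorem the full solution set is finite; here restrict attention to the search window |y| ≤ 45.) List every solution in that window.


The equation is x³ - 9y³ = -15. For fixed y, x³ = 9·y³ − 15, so a solution requires the RHS to be a perfect cube.
Strategy: iterate y from -45 to 45, compute RHS = 9·y³ − 15, and check whether it is a (positive or negative) perfect cube.
Check small values of y:
  y = 0: RHS = -15 is not a perfect cube.
  y = 1: RHS = -6 is not a perfect cube.
  y = -1: RHS = -24 is not a perfect cube.
  y = 2: RHS = 57 is not a perfect cube.
  y = -2: RHS = -87 is not a perfect cube.
  y = 3: RHS = 228 is not a perfect cube.
  y = -3: RHS = -258 is not a perfect cube.
Continuing the search up to |y| = 45 finds no solutions either.
No (x, y) in the scanned range satisfies the equation.

No integer solutions with |y| ≤ 45.


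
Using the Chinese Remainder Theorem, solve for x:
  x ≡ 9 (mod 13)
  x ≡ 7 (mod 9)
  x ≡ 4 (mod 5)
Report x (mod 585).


Moduli 13, 9, 5 are pairwise coprime; by CRT there is a unique solution modulo M = 13 · 9 · 5 = 585.
Solve pairwise, accumulating the modulus:
  Start with x ≡ 9 (mod 13).
  Combine with x ≡ 7 (mod 9): since gcd(13, 9) = 1, we get a unique residue mod 117.
    Write x = 9 + 13·t and substitute into x ≡ 7 (mod 9): 13·t ≡ 7 − 9 = -2 (mod 9).
    Reduce coefficients mod 9: 4·t ≡ 7 (mod 9).
    The inverse of 4 mod 9 is 7 (since 4·7 = 28 = 3·9 + 1), so t ≡ 7·7 = 49 ≡ 4 (mod 9).
    Then x = 9 + 13·4 = 61, valid modulo lcm(13, 9) = 117: x ≡ 61 (mod 117).
  Combine with x ≡ 4 (mod 5): since gcd(117, 5) = 1, we get a unique residue mod 585.
    Write x = 61 + 117·t and substitute into x ≡ 4 (mod 5): 117·t ≡ 4 − 61 = -57 (mod 5).
    Reduce coefficients mod 5: 2·t ≡ 3 (mod 5).
    The inverse of 2 mod 5 is 3 (since 2·3 = 6 = 1·5 + 1), so t ≡ 3·3 = 9 ≡ 4 (mod 5).
    Then x = 61 + 117·4 = 529, valid modulo lcm(117, 5) = 585: x ≡ 529 (mod 585).
Verify: 529 mod 13 = 9 ✓, 529 mod 9 = 7 ✓, 529 mod 5 = 4 ✓.

x ≡ 529 (mod 585).


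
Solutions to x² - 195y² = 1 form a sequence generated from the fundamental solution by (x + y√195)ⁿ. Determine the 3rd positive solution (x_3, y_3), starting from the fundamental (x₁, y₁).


Step 1: Find the fundamental solution (x₁, y₁) of x² - 195y² = 1.
  Expand √195 as a continued fraction. a₀ = ⌊√195⌋ = 13; iterate m_{k+1} = d_k·a_k − m_k, d_{k+1} = (195 − m_{k+1}²)/d_k, a_{k+1} = ⌊(a₀ + m_{k+1})/d_{k+1}⌋ (starting m₀ = 0, d₀ = 1), with convergents p_k = a_k·p_{k-1} + p_{k-2}, q_k = a_k·q_{k-1} + q_{k-2} (p₋₁ = 1, q₋₁ = 0):
  k = 0: a₀ = 13; p₀/q₀ = 13/1; p₀² − 195·q₀² = 169 − 195 = -26.
  k = 1: m = 13, d = 26, a = ⌊(13 + 13)/26⌋ = 1; p/q = (1·13 + 1)/(1·1 + 0) = 14/1; p² − 195·q² = 196 − 195 = 1.
  The first convergent with p² − 195·q² = 1 gives the fundamental solution (x₁, y₁) = (14, 1).
Step 2: Apply the recurrence (x_{n+1}, y_{n+1}) = (x₁x_n + 195y₁y_n, x₁y_n + y₁x_n) repeatedly.
  From (x_1, y_1) = (14, 1): x_2 = 14·14 + 195·1·1 = 391; y_2 = 14·1 + 1·14 = 28.
  From (x_2, y_2) = (391, 28): x_3 = 14·391 + 195·1·28 = 10934; y_3 = 14·28 + 1·391 = 783.
Step 3: Verify x_3² - 195·y_3² = 119552356 - 119552355 = 1 (should be 1). ✓

(x_1, y_1) = (14, 1); (x_3, y_3) = (10934, 783).


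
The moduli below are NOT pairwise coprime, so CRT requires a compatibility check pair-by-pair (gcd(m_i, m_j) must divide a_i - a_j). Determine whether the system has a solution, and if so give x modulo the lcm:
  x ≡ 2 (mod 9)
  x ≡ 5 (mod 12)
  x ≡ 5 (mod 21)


Moduli 9, 12, 21 are not pairwise coprime, so CRT works modulo lcm(m_i) when all pairwise compatibility conditions hold.
Pairwise compatibility: gcd(m_i, m_j) must divide a_i - a_j for every pair.
Merge one congruence at a time:
  Start: x ≡ 2 (mod 9).
  Combine with x ≡ 5 (mod 12): gcd(9, 12) = 3; 5 - 2 = 3, which IS divisible by 3, so compatible.
    Write x = 2 + 9·t and substitute into x ≡ 5 (mod 12): 9·t ≡ 5 − 2 = 3 (mod 12).
    Divide the congruence (and modulus) by g = 3: 3·t ≡ 1 (mod 4).
    The inverse of 3 mod 4 is 3 (since 3·3 = 9 = 2·4 + 1), so t ≡ 3·1 = 3 ≡ 3 (mod 4).
    Then x = 2 + 9·3 = 29, valid modulo lcm(9, 12) = 36: x ≡ 29 (mod 36).
  Combine with x ≡ 5 (mod 21): gcd(36, 21) = 3; 5 - 29 = -24, which IS divisible by 3, so compatible.
    Write x = 29 + 36·t and substitute into x ≡ 5 (mod 21): 36·t ≡ 5 − 29 = -24 (mod 21).
    Divide the congruence (and modulus) by g = 3: 12·t ≡ -8 (mod 7).
    Reduce coefficients mod 7: 5·t ≡ 6 (mod 7).
    The inverse of 5 mod 7 is 3 (since 5·3 = 15 = 2·7 + 1), so t ≡ 3·6 = 18 ≡ 4 (mod 7).
    Then x = 29 + 36·4 = 173, valid modulo lcm(36, 21) = 252: x ≡ 173 (mod 252).
Verify: 173 mod 9 = 2, 173 mod 12 = 5, 173 mod 21 = 5.

x ≡ 173 (mod 252).


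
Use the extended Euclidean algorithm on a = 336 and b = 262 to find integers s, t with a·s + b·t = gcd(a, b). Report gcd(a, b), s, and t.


Euclidean algorithm on (336, 262) — divide until remainder is 0:
  336 = 1 · 262 + 74
  262 = 3 · 74 + 40
  74 = 1 · 40 + 34
  40 = 1 · 34 + 6
  34 = 5 · 6 + 4
  6 = 1 · 4 + 2
  4 = 2 · 2 + 0
gcd(336, 262) = 2.
Track Bezout coefficients alongside the remainders: start with r₀ = 336 = a·1 + b·0 (s = 1, t = 0) and r₁ = 262 = a·0 + b·1 (s = 0, t = 1); each new remainder r_{k+1} = r_{k-1} − q_k·r_k inherits s_{k+1} = s_{k-1} − q_k·s_k, t_{k+1} = t_{k-1} − q_k·t_k, so r_k = a·s_k + b·t_k at every step:
  q = 1: r = 74, s = 1 − 1·0 = 1, t = 0 − 1·1 = -1  (check: 336·1 + 262·(-1) = 74)
  q = 3: r = 40, s = 0 − 3·1 = -3, t = 1 − 3·(-1) = 4  (check: 336·(-3) + 262·4 = 40)
  q = 1: r = 34, s = 1 − 1·(-3) = 4, t = -1 − 1·4 = -5  (check: 336·4 + 262·(-5) = 34)
  q = 1: r = 6, s = -3 − 1·4 = -7, t = 4 − 1·(-5) = 9  (check: 336·(-7) + 262·9 = 6)
  q = 5: r = 4, s = 4 − 5·(-7) = 39, t = -5 − 5·9 = -50  (check: 336·39 + 262·(-50) = 4)
  q = 1: r = 2, s = -7 − 1·39 = -46, t = 9 − 1·(-50) = 59  (check: 336·(-46) + 262·59 = 2)
The row with r = 2 (the gcd) gives the Bezout coefficients s = -46, t = 59.
Result: 336 · (-46) + 262 · (59) = 2.

gcd(336, 262) = 2; s = -46, t = 59 (check: 336·(-46) + 262·59 = 2).


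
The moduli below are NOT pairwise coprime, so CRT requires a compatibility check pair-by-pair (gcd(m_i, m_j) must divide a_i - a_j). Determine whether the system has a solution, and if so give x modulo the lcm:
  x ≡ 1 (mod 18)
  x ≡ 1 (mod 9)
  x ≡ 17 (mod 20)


Moduli 18, 9, 20 are not pairwise coprime, so CRT works modulo lcm(m_i) when all pairwise compatibility conditions hold.
Pairwise compatibility: gcd(m_i, m_j) must divide a_i - a_j for every pair.
Merge one congruence at a time:
  Start: x ≡ 1 (mod 18).
  Combine with x ≡ 1 (mod 9): gcd(18, 9) = 9; 1 - 1 = 0, which IS divisible by 9, so compatible.
    Write x = 1 + 18·t and substitute into x ≡ 1 (mod 9): 18·t ≡ 1 − 1 = 0 (mod 9).
    Divide the congruence (and modulus) by g = 9: 2·t ≡ 0 (mod 1).
    Modulo 1 every t works; take t = 0.
    Then x = 1 + 18·0 = 1, valid modulo lcm(18, 9) = 18: x ≡ 1 (mod 18).
  Combine with x ≡ 17 (mod 20): gcd(18, 20) = 2; 17 - 1 = 16, which IS divisible by 2, so compatible.
    Write x = 1 + 18·t and substitute into x ≡ 17 (mod 20): 18·t ≡ 17 − 1 = 16 (mod 20).
    Divide the congruence (and modulus) by g = 2: 9·t ≡ 8 (mod 10).
    The inverse of 9 mod 10 is 9 (since 9·9 = 81 = 8·10 + 1), so t ≡ 9·8 = 72 ≡ 2 (mod 10).
    Then x = 1 + 18·2 = 37, valid modulo lcm(18, 20) = 180: x ≡ 37 (mod 180).
Verify: 37 mod 18 = 1, 37 mod 9 = 1, 37 mod 20 = 17.

x ≡ 37 (mod 180).


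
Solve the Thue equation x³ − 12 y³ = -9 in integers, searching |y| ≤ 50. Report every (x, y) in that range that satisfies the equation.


The equation is x³ - 12y³ = -9. For fixed y, x³ = 12·y³ − 9, so a solution requires the RHS to be a perfect cube.
Strategy: iterate y from -50 to 50, compute RHS = 12·y³ − 9, and check whether it is a (positive or negative) perfect cube.
Check small values of y:
  y = 0: RHS = -9 is not a perfect cube.
  y = 1: RHS = 3 is not a perfect cube.
  y = -1: RHS = -21 is not a perfect cube.
  y = 2: RHS = 87 is not a perfect cube.
  y = -2: RHS = -105 is not a perfect cube.
  y = 3: RHS = 315 is not a perfect cube.
  y = -3: RHS = -333 is not a perfect cube.
Continuing the search up to |y| = 50 finds no solutions either.
No (x, y) in the scanned range satisfies the equation.

No integer solutions with |y| ≤ 50.


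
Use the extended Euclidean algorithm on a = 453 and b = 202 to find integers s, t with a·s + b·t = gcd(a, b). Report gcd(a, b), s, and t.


Euclidean algorithm on (453, 202) — divide until remainder is 0:
  453 = 2 · 202 + 49
  202 = 4 · 49 + 6
  49 = 8 · 6 + 1
  6 = 6 · 1 + 0
gcd(453, 202) = 1.
Track Bezout coefficients alongside the remainders: start with r₀ = 453 = a·1 + b·0 (s = 1, t = 0) and r₁ = 202 = a·0 + b·1 (s = 0, t = 1); each new remainder r_{k+1} = r_{k-1} − q_k·r_k inherits s_{k+1} = s_{k-1} − q_k·s_k, t_{k+1} = t_{k-1} − q_k·t_k, so r_k = a·s_k + b·t_k at every step:
  q = 2: r = 49, s = 1 − 2·0 = 1, t = 0 − 2·1 = -2  (check: 453·1 + 202·(-2) = 49)
  q = 4: r = 6, s = 0 − 4·1 = -4, t = 1 − 4·(-2) = 9  (check: 453·(-4) + 202·9 = 6)
  q = 8: r = 1, s = 1 − 8·(-4) = 33, t = -2 − 8·9 = -74  (check: 453·33 + 202·(-74) = 1)
The row with r = 1 (the gcd) gives the Bezout coefficients s = 33, t = -74.
Result: 453 · (33) + 202 · (-74) = 1.

gcd(453, 202) = 1; s = 33, t = -74 (check: 453·33 + 202·(-74) = 1).


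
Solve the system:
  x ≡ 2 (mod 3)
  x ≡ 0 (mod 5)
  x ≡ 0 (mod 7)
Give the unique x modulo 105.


Moduli 3, 5, 7 are pairwise coprime; by CRT there is a unique solution modulo M = 3 · 5 · 7 = 105.
Solve pairwise, accumulating the modulus:
  Start with x ≡ 2 (mod 3).
  Combine with x ≡ 0 (mod 5): since gcd(3, 5) = 1, we get a unique residue mod 15.
    Write x = 2 + 3·t and substitute into x ≡ 0 (mod 5): 3·t ≡ 0 − 2 = -2 (mod 5).
    Reduce coefficients mod 5: 3·t ≡ 3 (mod 5).
    The inverse of 3 mod 5 is 2 (since 3·2 = 6 = 1·5 + 1), so t ≡ 2·3 = 6 ≡ 1 (mod 5).
    Then x = 2 + 3·1 = 5, valid modulo lcm(3, 5) = 15: x ≡ 5 (mod 15).
  Combine with x ≡ 0 (mod 7): since gcd(15, 7) = 1, we get a unique residue mod 105.
    Write x = 5 + 15·t and substitute into x ≡ 0 (mod 7): 15·t ≡ 0 − 5 = -5 (mod 7).
    Reduce coefficients mod 7: 1·t ≡ 2 (mod 7).
    So t ≡ 2 (mod 7).
    Then x = 5 + 15·2 = 35, valid modulo lcm(15, 7) = 105: x ≡ 35 (mod 105).
Verify: 35 mod 3 = 2 ✓, 35 mod 5 = 0 ✓, 35 mod 7 = 0 ✓.

x ≡ 35 (mod 105).


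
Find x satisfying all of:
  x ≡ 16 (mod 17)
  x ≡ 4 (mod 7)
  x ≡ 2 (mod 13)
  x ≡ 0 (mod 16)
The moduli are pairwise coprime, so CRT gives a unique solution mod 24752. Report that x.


Product of moduli M = 17 · 7 · 13 · 16 = 24752.
Merge one congruence at a time:
  Start: x ≡ 16 (mod 17).
  Combine with x ≡ 4 (mod 7); new modulus lcm = 119.
    Write x = 16 + 17·t and substitute into x ≡ 4 (mod 7): 17·t ≡ 4 − 16 = -12 (mod 7).
    Reduce coefficients mod 7: 3·t ≡ 2 (mod 7).
    The inverse of 3 mod 7 is 5 (since 3·5 = 15 = 2·7 + 1), so t ≡ 5·2 = 10 ≡ 3 (mod 7).
    Then x = 16 + 17·3 = 67, valid modulo lcm(17, 7) = 119: x ≡ 67 (mod 119).
  Combine with x ≡ 2 (mod 13); new modulus lcm = 1547.
    Write x = 67 + 119·t and substitute into x ≡ 2 (mod 13): 119·t ≡ 2 − 67 = -65 (mod 13).
    Reduce coefficients mod 13: 2·t ≡ 0 (mod 13).
    The inverse of 2 mod 13 is 7 (since 2·7 = 14 = 1·13 + 1), so t ≡ 7·0 = 0 ≡ 0 (mod 13).
    Then x = 67 + 119·0 = 67, valid modulo lcm(119, 13) = 1547: x ≡ 67 (mod 1547).
  Combine with x ≡ 0 (mod 16); new modulus lcm = 24752.
    Write x = 67 + 1547·t and substitute into x ≡ 0 (mod 16): 1547·t ≡ 0 − 67 = -67 (mod 16).
    Reduce coefficients mod 16: 11·t ≡ 13 (mod 16).
    The inverse of 11 mod 16 is 3 (since 11·3 = 33 = 2·16 + 1), so t ≡ 3·13 = 39 ≡ 7 (mod 16).
    Then x = 67 + 1547·7 = 10896, valid modulo lcm(1547, 16) = 24752: x ≡ 10896 (mod 24752).
Verify against each original: 10896 mod 17 = 16, 10896 mod 7 = 4, 10896 mod 13 = 2, 10896 mod 16 = 0.

x ≡ 10896 (mod 24752).


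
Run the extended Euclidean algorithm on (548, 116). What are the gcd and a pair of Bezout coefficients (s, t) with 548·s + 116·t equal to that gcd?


Euclidean algorithm on (548, 116) — divide until remainder is 0:
  548 = 4 · 116 + 84
  116 = 1 · 84 + 32
  84 = 2 · 32 + 20
  32 = 1 · 20 + 12
  20 = 1 · 12 + 8
  12 = 1 · 8 + 4
  8 = 2 · 4 + 0
gcd(548, 116) = 4.
Track Bezout coefficients alongside the remainders: start with r₀ = 548 = a·1 + b·0 (s = 1, t = 0) and r₁ = 116 = a·0 + b·1 (s = 0, t = 1); each new remainder r_{k+1} = r_{k-1} − q_k·r_k inherits s_{k+1} = s_{k-1} − q_k·s_k, t_{k+1} = t_{k-1} − q_k·t_k, so r_k = a·s_k + b·t_k at every step:
  q = 4: r = 84, s = 1 − 4·0 = 1, t = 0 − 4·1 = -4  (check: 548·1 + 116·(-4) = 84)
  q = 1: r = 32, s = 0 − 1·1 = -1, t = 1 − 1·(-4) = 5  (check: 548·(-1) + 116·5 = 32)
  q = 2: r = 20, s = 1 − 2·(-1) = 3, t = -4 − 2·5 = -14  (check: 548·3 + 116·(-14) = 20)
  q = 1: r = 12, s = -1 − 1·3 = -4, t = 5 − 1·(-14) = 19  (check: 548·(-4) + 116·19 = 12)
  q = 1: r = 8, s = 3 − 1·(-4) = 7, t = -14 − 1·19 = -33  (check: 548·7 + 116·(-33) = 8)
  q = 1: r = 4, s = -4 − 1·7 = -11, t = 19 − 1·(-33) = 52  (check: 548·(-11) + 116·52 = 4)
The row with r = 4 (the gcd) gives the Bezout coefficients s = -11, t = 52.
Result: 548 · (-11) + 116 · (52) = 4.

gcd(548, 116) = 4; s = -11, t = 52 (check: 548·(-11) + 116·52 = 4).


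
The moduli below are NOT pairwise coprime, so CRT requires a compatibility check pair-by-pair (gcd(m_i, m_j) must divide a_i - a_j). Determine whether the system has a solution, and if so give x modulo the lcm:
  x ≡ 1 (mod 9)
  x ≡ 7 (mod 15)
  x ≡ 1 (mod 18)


Moduli 9, 15, 18 are not pairwise coprime, so CRT works modulo lcm(m_i) when all pairwise compatibility conditions hold.
Pairwise compatibility: gcd(m_i, m_j) must divide a_i - a_j for every pair.
Merge one congruence at a time:
  Start: x ≡ 1 (mod 9).
  Combine with x ≡ 7 (mod 15): gcd(9, 15) = 3; 7 - 1 = 6, which IS divisible by 3, so compatible.
    Write x = 1 + 9·t and substitute into x ≡ 7 (mod 15): 9·t ≡ 7 − 1 = 6 (mod 15).
    Divide the congruence (and modulus) by g = 3: 3·t ≡ 2 (mod 5).
    The inverse of 3 mod 5 is 2 (since 3·2 = 6 = 1·5 + 1), so t ≡ 2·2 = 4 ≡ 4 (mod 5).
    Then x = 1 + 9·4 = 37, valid modulo lcm(9, 15) = 45: x ≡ 37 (mod 45).
  Combine with x ≡ 1 (mod 18): gcd(45, 18) = 9; 1 - 37 = -36, which IS divisible by 9, so compatible.
    Write x = 37 + 45·t and substitute into x ≡ 1 (mod 18): 45·t ≡ 1 − 37 = -36 (mod 18).
    Divide the congruence (and modulus) by g = 9: 5·t ≡ -4 (mod 2).
    Reduce coefficients mod 2: 1·t ≡ 0 (mod 2).
    So t ≡ 0 (mod 2).
    Then x = 37 + 45·0 = 37, valid modulo lcm(45, 18) = 90: x ≡ 37 (mod 90).
Verify: 37 mod 9 = 1, 37 mod 15 = 7, 37 mod 18 = 1.

x ≡ 37 (mod 90).


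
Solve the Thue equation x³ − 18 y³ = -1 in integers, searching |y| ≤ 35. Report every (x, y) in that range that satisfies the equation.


The equation is x³ - 18y³ = -1. For fixed y, x³ = 18·y³ − 1, so a solution requires the RHS to be a perfect cube.
Strategy: iterate y from -35 to 35, compute RHS = 18·y³ − 1, and check whether it is a (positive or negative) perfect cube.
Check small values of y:
  y = 0: RHS = -1 = (-1)³ ⇒ x = -1 works.
  y = 1: RHS = 17 is not a perfect cube.
  y = -1: RHS = -19 is not a perfect cube.
  y = 2: RHS = 143 is not a perfect cube.
  y = -2: RHS = -145 is not a perfect cube.
  y = 3: RHS = 485 is not a perfect cube.
  y = -3: RHS = -487 is not a perfect cube.
Continuing the search up to |y| = 35 finds no further solutions beyond those listed.
Collected solutions: (-1, 0).

Solutions (with |y| ≤ 35): (-1, 0).


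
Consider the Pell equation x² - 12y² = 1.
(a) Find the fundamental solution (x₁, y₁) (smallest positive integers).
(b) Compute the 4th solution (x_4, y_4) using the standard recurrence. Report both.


Step 1: Find the fundamental solution (x₁, y₁) of x² - 12y² = 1.
  Expand √12 as a continued fraction. a₀ = ⌊√12⌋ = 3; iterate m_{k+1} = d_k·a_k − m_k, d_{k+1} = (12 − m_{k+1}²)/d_k, a_{k+1} = ⌊(a₀ + m_{k+1})/d_{k+1}⌋ (starting m₀ = 0, d₀ = 1), with convergents p_k = a_k·p_{k-1} + p_{k-2}, q_k = a_k·q_{k-1} + q_{k-2} (p₋₁ = 1, q₋₁ = 0):
  k = 0: a₀ = 3; p₀/q₀ = 3/1; p₀² − 12·q₀² = 9 − 12 = -3.
  k = 1: m = 3, d = 3, a = ⌊(3 + 3)/3⌋ = 2; p/q = (2·3 + 1)/(2·1 + 0) = 7/2; p² − 12·q² = 49 − 48 = 1.
  The first convergent with p² − 12·q² = 1 gives the fundamental solution (x₁, y₁) = (7, 2).
Step 2: Apply the recurrence (x_{n+1}, y_{n+1}) = (x₁x_n + 12y₁y_n, x₁y_n + y₁x_n) repeatedly.
  From (x_1, y_1) = (7, 2): x_2 = 7·7 + 12·2·2 = 97; y_2 = 7·2 + 2·7 = 28.
  From (x_2, y_2) = (97, 28): x_3 = 7·97 + 12·2·28 = 1351; y_3 = 7·28 + 2·97 = 390.
  From (x_3, y_3) = (1351, 390): x_4 = 7·1351 + 12·2·390 = 18817; y_4 = 7·390 + 2·1351 = 5432.
Step 3: Verify x_4² - 12·y_4² = 354079489 - 354079488 = 1 (should be 1). ✓

(x_1, y_1) = (7, 2); (x_4, y_4) = (18817, 5432).
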